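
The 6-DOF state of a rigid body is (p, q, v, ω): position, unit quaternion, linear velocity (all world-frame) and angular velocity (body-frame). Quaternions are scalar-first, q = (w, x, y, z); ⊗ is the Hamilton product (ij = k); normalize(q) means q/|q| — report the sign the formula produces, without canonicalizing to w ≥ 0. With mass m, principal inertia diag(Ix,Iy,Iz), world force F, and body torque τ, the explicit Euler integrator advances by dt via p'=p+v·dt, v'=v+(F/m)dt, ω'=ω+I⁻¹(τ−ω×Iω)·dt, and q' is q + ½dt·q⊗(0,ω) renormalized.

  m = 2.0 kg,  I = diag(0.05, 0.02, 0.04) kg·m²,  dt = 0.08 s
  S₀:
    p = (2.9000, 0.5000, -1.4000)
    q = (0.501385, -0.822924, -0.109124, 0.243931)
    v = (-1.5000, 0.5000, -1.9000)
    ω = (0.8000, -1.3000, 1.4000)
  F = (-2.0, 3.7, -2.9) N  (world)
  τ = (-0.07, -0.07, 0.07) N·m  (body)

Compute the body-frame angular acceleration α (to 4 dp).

gyro term ω×Iω = (-0.0364, 0.0112, 0.0312)
angular accel α = (-0.6720, -4.0600, 0.9700)

α = (-0.6720, -4.0600, 0.9700)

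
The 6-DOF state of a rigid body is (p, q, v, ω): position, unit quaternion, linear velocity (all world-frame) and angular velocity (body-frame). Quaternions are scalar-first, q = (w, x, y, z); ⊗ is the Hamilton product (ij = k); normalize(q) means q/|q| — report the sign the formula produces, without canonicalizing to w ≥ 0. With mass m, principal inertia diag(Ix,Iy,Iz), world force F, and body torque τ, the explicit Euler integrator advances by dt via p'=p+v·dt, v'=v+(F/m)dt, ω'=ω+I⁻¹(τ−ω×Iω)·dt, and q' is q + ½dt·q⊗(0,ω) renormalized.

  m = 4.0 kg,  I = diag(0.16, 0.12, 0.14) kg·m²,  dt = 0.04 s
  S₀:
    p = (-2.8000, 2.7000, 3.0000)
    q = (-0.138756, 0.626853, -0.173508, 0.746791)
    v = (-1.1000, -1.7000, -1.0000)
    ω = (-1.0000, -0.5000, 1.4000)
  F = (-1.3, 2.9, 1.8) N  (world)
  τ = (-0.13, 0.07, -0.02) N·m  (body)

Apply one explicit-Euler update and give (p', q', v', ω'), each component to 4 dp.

p' = (-2.8440, 2.6320, 2.9600)
q' = (-0.1488, 0.6318, -0.2045, 0.7327)
v' = (-1.1130, -1.6710, -0.9820)
ω' = (-1.0290, -0.4673, 1.4000)

ω×(Iω) gyroscopic = (-0.0140, -0.0280, -0.0200)
(τ − ω×Iω)/I = (-0.7250, 0.8167, 0.0000)
new body rate ω' = (-1.0290, -0.4673, 1.4000)
Hamilton product q⊗(0,ω) = (-0.5054084, 0.2692403, -1.5550072, -0.6811929)
q + ½dt·q⊗(0,ω), renormalized = (-0.1488, 0.6318, -0.2045, 0.7327)
linear accel F/m = (-0.3250, 0.7250, 0.4500)
p + v·dt = (-2.8440, 2.6320, 2.9600)
new velocity v' = (-1.1130, -1.6710, -0.9820)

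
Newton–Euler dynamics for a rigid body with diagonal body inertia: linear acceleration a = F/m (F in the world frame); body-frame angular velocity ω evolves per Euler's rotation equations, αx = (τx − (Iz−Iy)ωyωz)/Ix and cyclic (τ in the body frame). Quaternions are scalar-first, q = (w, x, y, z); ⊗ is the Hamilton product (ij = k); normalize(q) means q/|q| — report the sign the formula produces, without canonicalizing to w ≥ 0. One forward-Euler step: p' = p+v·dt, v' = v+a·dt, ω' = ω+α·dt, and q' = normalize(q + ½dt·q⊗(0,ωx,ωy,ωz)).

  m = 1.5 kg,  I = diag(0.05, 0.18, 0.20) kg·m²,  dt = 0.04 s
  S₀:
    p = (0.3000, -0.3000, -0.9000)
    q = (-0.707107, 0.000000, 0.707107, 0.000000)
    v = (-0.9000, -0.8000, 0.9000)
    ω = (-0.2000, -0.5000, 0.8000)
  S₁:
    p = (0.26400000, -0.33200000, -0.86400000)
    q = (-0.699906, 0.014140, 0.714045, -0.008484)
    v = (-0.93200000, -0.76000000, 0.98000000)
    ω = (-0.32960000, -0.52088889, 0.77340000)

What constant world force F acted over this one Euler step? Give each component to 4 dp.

F = (-1.2000, 1.5000, 3.0000)

velocity change Δv = (-0.03200000, 0.04000000, 0.08000000)
applied force F = (-1.2000, 1.5000, 3.0000)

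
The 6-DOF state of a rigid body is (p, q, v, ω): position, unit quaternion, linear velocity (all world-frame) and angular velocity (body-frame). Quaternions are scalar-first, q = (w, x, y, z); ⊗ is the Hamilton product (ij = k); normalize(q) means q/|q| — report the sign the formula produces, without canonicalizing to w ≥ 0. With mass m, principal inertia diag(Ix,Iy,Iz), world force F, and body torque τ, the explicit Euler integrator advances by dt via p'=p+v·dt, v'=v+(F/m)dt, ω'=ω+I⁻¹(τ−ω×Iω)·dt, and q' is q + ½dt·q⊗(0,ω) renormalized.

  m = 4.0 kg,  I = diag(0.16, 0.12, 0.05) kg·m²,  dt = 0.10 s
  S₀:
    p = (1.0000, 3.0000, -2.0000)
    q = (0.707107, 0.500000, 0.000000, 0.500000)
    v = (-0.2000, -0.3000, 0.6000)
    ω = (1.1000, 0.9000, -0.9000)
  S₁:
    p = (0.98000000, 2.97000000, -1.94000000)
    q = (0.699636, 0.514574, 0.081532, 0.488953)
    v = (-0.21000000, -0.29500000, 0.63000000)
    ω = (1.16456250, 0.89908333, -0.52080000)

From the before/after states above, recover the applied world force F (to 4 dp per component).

F = (-0.4000, 0.2000, 1.2000)

v₁ − v₀ = (-0.01000000, 0.00500000, 0.03000000)
F = m·Δv/dt = (-0.4000, 0.2000, 1.2000)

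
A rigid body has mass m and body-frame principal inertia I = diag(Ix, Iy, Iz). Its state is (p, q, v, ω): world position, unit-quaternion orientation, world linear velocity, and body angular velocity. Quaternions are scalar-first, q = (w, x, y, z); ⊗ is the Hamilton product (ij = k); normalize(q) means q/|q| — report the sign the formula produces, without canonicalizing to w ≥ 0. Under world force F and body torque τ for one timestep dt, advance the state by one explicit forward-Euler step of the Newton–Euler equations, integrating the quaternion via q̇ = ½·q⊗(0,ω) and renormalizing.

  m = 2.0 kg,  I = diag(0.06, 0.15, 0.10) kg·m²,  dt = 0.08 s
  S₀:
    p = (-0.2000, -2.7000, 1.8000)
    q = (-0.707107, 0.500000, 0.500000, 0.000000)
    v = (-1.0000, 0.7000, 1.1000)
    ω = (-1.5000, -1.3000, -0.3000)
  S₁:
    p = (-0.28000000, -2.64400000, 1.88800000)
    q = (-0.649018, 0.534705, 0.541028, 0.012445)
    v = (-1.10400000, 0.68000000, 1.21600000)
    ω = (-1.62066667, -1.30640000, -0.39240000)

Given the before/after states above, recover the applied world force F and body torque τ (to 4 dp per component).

velocity change Δv = (-0.10400000, -0.02000000, 0.11600000)
applied force F = (-2.6000, -0.5000, 2.9000)
Δω = ω₁−ω₀ = (-0.12066667, -0.00640000, -0.09240000)
ω₀×(Iω₀) = (-0.0195, -0.0180, 0.1755)
applied torque τ = (-0.1100, -0.0300, 0.0600)

F = (-2.6000, -0.5000, 2.9000)
τ = (-0.1100, -0.0300, 0.0600)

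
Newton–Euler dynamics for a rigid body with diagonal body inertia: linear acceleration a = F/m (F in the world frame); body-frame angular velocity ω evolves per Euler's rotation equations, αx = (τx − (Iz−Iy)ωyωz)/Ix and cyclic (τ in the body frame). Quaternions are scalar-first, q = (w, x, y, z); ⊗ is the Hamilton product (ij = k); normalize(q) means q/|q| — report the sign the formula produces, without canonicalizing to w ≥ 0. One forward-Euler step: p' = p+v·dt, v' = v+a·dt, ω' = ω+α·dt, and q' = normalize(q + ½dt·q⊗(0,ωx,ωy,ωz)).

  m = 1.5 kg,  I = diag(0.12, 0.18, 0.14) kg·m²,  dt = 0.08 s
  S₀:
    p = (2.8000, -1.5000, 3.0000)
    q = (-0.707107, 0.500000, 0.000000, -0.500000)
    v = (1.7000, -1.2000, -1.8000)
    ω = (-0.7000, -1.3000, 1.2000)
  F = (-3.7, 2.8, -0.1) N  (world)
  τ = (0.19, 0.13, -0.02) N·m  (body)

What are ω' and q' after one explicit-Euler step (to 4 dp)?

ω' = (-0.6149, -1.2497, 1.1574)
q' = (-0.6672, 0.4924, 0.0267, -0.5583)

α = I⁻¹(τ − ω×Iω) = (1.0633, 0.6289, -0.5329)
ω + α·dt = (-0.6149, -1.2497, 1.1574)
q⊗(0,ω) = (0.9500000, -0.1550251, 0.6692391, -1.4985284)
q + ½dt·q⊗(0,ω), renormalized = (-0.6672, 0.4924, 0.0267, -0.5583)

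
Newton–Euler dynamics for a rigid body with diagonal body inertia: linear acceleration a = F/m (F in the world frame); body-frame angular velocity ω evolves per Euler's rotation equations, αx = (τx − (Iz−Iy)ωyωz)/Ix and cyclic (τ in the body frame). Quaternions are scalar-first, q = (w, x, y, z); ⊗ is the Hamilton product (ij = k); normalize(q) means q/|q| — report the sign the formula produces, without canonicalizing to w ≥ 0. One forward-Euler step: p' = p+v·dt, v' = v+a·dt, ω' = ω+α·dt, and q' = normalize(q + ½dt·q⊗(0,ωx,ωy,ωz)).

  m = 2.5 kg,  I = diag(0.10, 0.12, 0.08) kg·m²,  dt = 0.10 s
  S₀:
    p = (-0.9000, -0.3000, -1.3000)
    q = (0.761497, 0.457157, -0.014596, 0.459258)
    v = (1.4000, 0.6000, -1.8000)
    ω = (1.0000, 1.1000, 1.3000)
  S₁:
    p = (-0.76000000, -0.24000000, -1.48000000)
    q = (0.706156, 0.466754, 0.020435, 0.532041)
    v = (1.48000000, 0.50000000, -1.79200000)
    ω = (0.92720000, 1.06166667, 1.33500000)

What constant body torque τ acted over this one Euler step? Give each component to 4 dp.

ω₁ − ω₀ = (-0.07280000, -0.03833333, 0.03500000)
ω₀×(Iω₀) = (-0.0572, 0.0260, 0.0220)
applied torque τ = (-0.1300, -0.0200, 0.0500)

τ = (-0.1300, -0.0200, 0.0500)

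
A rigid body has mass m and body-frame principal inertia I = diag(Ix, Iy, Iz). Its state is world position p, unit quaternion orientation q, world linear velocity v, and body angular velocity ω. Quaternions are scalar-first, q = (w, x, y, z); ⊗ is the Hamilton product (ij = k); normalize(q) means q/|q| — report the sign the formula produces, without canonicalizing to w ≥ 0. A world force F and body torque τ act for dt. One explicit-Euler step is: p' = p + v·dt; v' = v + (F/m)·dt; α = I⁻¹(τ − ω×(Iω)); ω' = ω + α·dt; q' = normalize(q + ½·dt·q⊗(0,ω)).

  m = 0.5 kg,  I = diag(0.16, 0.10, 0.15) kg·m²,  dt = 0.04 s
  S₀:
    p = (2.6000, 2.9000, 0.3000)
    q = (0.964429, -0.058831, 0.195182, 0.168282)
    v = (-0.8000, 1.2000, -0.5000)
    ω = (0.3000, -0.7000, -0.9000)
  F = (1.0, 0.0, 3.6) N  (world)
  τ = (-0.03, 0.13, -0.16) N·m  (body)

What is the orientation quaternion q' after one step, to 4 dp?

q⊗(0,ω) = (0.3057305, 0.2314623, -0.6775636, -0.8853590)
updated quaternion q' = (0.9703, -0.0542, 0.1816, 0.1505)

q' = (0.9703, -0.0542, 0.1816, 0.1505)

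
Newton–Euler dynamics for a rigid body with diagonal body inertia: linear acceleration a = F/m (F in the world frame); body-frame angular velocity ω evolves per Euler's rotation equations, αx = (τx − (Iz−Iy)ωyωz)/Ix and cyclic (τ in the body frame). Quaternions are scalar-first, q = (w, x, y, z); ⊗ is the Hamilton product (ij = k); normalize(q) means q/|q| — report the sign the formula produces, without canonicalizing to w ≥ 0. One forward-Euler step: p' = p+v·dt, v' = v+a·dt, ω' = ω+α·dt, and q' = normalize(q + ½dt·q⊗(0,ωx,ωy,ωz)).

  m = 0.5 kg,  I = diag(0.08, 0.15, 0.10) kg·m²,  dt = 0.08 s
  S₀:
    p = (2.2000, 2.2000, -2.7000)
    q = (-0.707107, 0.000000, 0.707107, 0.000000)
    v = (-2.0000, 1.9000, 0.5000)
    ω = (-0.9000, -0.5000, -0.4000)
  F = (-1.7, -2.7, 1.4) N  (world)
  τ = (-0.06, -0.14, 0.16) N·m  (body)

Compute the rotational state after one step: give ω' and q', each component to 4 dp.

precession coupling ω×(Iω) = (-0.0100, -0.0072, 0.0315)
α = I⁻¹(τ − ω×Iω) = (-0.6250, -0.8853, 1.2850)
ω' = ω + α·dt = (-0.9500, -0.5708, -0.2972)
Hamilton product q⊗(0,ω) = (0.3535535, 0.3535535, 0.3535535, 0.9192391)
q + ½dt·q⊗(0,ω), renormalized = (-0.6923, 0.0141, 0.7205, 0.0367)

ω' = (-0.9500, -0.5708, -0.2972)
q' = (-0.6923, 0.0141, 0.7205, 0.0367)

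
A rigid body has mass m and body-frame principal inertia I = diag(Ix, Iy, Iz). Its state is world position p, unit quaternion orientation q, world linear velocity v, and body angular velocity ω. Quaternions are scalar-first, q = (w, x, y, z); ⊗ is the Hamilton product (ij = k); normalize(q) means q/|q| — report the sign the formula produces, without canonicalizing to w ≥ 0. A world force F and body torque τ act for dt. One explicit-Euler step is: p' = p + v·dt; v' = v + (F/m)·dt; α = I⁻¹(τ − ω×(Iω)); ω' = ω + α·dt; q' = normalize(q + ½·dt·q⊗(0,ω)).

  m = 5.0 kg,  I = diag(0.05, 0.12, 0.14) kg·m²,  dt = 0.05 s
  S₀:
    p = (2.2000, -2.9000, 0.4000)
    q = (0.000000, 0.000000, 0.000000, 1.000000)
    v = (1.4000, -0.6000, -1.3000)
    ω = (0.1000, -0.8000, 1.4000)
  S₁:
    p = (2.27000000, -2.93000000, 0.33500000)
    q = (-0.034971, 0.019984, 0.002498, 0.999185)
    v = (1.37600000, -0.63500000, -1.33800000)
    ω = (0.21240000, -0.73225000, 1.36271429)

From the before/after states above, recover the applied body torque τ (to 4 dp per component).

τ = (0.0900, 0.1500, -0.1100)

ω₁ − ω₀ = (0.11240000, 0.06775000, -0.03728571)
precession coupling = (-0.0224, -0.0126, -0.0056)
I·α + gyro = (0.0900, 0.1500, -0.1100)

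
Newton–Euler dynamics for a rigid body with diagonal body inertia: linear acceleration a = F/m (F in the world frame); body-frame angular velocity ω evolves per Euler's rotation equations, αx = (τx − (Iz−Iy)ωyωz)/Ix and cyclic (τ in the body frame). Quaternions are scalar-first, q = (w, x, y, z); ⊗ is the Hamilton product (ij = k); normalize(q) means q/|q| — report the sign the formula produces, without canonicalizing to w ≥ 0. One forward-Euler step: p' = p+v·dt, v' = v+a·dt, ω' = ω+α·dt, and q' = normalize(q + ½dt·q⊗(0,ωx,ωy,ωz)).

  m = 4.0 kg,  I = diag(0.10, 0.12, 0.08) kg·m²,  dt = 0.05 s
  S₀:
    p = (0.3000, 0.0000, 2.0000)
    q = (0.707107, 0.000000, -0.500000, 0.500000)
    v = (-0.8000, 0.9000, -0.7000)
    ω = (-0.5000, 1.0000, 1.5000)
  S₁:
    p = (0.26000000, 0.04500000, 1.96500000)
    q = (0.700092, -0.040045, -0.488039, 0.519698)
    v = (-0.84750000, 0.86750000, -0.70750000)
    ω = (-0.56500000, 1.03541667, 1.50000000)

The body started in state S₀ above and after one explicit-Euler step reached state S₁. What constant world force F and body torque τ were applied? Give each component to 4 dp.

F = (-3.8000, -2.6000, -0.6000)
τ = (-0.1900, 0.0700, -0.0100)

ω₁ − ω₀ = (-0.06500000, 0.03541667, 0.00000000)
precession coupling = (-0.0600, -0.0150, -0.0100)
τ = I·(Δω/dt) + ω₀×(Iω₀) = (-0.1900, 0.0700, -0.0100)
Δv = v₁−v₀ = (-0.04750000, -0.03250000, -0.00750000)
F = m·Δv/dt = (-3.8000, -2.6000, -0.6000)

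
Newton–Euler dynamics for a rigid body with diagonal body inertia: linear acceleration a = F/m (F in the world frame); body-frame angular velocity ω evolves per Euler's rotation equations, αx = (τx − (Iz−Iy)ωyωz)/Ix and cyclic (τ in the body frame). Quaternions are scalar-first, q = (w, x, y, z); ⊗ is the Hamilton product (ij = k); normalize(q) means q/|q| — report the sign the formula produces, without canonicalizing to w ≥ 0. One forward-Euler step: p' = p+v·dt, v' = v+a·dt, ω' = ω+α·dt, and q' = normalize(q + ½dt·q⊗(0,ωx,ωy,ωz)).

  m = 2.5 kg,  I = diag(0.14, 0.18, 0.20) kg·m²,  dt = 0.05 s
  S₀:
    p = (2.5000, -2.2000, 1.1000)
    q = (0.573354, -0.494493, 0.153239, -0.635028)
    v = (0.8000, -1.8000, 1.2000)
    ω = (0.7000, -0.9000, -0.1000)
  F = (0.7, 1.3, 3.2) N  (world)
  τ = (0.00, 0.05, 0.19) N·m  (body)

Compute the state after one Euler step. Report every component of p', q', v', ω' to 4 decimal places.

a = F/m = (0.2800, 0.5200, 1.2800)
p + v·dt = (2.5400, -2.2900, 1.1600)
v' = v + a·dt = (0.8140, -1.7740, 1.2640)
ω×(Iω) gyroscopic = (0.0018, 0.0042, -0.0252)
angular accel α = (-0.0129, 0.2544, 1.0760)
ω' = ω + α·dt = (0.6994, -0.8873, -0.0462)
Hamilton product q⊗(0,ω) = (0.4205574, -0.1855013, -1.0099875, 0.2804410)
q + ½dt·q⊗(0,ω), renormalized = (0.5836, -0.4989, 0.1279, -0.6278)

p' = (2.5400, -2.2900, 1.1600)
q' = (0.5836, -0.4989, 0.1279, -0.6278)
v' = (0.8140, -1.7740, 1.2640)
ω' = (0.6994, -0.8873, -0.0462)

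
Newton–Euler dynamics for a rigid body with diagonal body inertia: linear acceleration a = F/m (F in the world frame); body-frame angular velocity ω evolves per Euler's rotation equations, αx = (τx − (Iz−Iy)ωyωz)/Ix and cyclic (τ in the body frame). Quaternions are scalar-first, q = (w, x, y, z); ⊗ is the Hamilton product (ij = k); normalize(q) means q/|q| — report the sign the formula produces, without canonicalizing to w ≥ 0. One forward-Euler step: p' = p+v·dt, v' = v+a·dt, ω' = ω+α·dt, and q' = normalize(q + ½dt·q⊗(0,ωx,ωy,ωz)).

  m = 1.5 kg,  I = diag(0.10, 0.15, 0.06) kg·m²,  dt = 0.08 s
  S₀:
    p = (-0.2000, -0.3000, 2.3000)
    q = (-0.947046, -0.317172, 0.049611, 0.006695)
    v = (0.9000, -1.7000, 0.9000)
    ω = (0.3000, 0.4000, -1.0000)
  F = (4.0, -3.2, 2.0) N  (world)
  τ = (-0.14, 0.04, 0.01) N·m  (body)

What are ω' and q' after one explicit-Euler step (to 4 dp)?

ω' = (0.1592, 0.4277, -0.9947)
q' = (-0.9428, -0.3303, 0.0218, 0.0389)

precession coupling ω×(Iω) = (0.0360, -0.0120, 0.0060)
angular accel α = (-1.7600, 0.3467, 0.0667)
ω' = ω + α·dt = (0.1592, 0.4277, -0.9947)
q⊗(0,ω) = (0.0820022, -0.3364028, -0.6939819, 0.8052939)
q' = normalize(q + ½dt·q⊗(0,ω)) = (-0.9428, -0.3303, 0.0218, 0.0389)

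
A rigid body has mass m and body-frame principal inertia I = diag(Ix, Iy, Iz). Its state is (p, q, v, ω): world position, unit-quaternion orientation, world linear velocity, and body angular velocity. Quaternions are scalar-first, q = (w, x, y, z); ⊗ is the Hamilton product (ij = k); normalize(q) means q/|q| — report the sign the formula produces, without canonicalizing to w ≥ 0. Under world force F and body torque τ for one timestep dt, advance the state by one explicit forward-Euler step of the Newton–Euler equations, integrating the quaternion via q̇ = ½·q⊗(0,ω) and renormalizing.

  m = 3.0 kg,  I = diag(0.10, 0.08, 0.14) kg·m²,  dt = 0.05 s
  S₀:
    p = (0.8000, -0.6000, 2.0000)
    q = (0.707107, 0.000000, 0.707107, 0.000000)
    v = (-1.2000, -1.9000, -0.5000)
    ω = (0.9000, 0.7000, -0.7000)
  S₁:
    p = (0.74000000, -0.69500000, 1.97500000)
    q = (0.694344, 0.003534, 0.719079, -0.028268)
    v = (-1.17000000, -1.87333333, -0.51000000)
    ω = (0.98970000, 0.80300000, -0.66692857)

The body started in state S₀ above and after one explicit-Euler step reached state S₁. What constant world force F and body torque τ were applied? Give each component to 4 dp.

F = (1.8000, 1.6000, -0.6000)
τ = (0.1500, 0.1900, 0.0800)

ω₁ − ω₀ = (0.08970000, 0.10300000, 0.03307143)
applied torque τ = (0.1500, 0.1900, 0.0800)
v₁ − v₀ = (0.03000000, 0.02666667, -0.01000000)
F = m·Δv/dt = (1.8000, 1.6000, -0.6000)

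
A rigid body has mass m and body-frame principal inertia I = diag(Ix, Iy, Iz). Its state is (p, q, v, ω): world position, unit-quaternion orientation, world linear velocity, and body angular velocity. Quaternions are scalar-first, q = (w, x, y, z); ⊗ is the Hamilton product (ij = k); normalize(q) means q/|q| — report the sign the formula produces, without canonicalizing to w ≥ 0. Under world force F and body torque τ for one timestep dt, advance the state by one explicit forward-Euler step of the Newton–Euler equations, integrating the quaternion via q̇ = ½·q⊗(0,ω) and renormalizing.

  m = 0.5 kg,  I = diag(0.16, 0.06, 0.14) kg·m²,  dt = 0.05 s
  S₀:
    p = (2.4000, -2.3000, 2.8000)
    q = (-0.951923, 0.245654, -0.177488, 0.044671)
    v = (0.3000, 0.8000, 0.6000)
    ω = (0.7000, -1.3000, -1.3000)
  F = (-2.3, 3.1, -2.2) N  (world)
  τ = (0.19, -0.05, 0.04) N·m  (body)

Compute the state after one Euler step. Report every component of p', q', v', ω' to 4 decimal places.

p' = (2.4150, -2.2600, 2.8300)
q' = (-0.9594, 0.2359, -0.1376, 0.0706)
v' = (0.0700, 1.1100, 0.3800)
ω' = (0.7171, -1.3265, -1.3182)

p' = p + v·dt = (2.4150, -2.2600, 2.8300)
v' = v + a·dt = (0.0700, 1.1100, 0.3800)
ω×(Iω) gyroscopic = (0.1352, -0.0182, 0.0910)
(τ − ω×Iω)/I = (0.3425, -0.5300, -0.3643)
ω' = ω + α·dt = (0.7171, -1.3265, -1.3182)
Hamilton product q⊗(0,ω) = (-0.3446199, -0.3775394, 1.5881198, 1.0423913)
updated quaternion q' = (-0.9594, 0.2359, -0.1376, 0.0706)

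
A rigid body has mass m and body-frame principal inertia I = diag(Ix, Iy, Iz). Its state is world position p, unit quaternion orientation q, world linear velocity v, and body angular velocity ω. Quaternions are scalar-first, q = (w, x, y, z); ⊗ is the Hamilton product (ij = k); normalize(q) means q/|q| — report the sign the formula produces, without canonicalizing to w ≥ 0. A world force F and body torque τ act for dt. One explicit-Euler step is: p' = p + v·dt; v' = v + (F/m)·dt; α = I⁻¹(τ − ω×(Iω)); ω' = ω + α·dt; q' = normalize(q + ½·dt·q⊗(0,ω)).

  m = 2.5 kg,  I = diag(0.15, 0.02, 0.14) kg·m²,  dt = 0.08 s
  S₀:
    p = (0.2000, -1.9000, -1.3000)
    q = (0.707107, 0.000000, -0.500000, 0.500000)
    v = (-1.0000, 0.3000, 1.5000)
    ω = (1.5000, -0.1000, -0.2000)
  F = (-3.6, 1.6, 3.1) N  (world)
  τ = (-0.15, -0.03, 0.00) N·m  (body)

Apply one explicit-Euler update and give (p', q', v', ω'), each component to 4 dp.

p' = (0.1200, -1.8760, -1.1800)
q' = (0.7078, 0.0483, -0.4720, 0.5234)
v' = (-1.1152, 0.3512, 1.5992)
ω' = (1.4187, -0.2080, -0.2111)

angular accel α = (-1.0160, -1.3500, -0.1393)
ω' = ω + α·dt = (1.4187, -0.2080, -0.2111)
Hamilton product q⊗(0,ω) = (0.0500000, 1.2106605, 0.6792893, 0.6085786)
updated quaternion q' = (0.7078, 0.0483, -0.4720, 0.5234)
p + v·dt = (0.1200, -1.8760, -1.1800)
v + (F/m)dt = (-1.1152, 0.3512, 1.5992)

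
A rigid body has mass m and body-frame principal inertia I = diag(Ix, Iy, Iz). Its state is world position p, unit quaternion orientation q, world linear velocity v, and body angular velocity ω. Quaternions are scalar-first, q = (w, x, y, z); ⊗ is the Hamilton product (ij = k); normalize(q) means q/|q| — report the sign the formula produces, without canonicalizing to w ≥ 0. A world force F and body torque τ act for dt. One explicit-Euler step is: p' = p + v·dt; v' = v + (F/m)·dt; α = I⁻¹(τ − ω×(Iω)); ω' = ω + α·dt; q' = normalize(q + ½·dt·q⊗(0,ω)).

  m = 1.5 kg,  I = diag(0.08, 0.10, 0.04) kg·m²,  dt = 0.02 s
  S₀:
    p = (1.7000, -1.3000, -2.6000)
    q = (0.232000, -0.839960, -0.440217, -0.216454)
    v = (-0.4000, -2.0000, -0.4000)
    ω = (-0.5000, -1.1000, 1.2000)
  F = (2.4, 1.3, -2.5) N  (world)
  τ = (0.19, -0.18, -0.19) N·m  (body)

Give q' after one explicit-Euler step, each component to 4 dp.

q' = (0.2255, -0.8487, -0.4315, -0.2066)

q⊗(0,ω) = (-0.6444739, -0.8823598, 0.8609790, 0.9822475)
updated quaternion q' = (0.2255, -0.8487, -0.4315, -0.2066)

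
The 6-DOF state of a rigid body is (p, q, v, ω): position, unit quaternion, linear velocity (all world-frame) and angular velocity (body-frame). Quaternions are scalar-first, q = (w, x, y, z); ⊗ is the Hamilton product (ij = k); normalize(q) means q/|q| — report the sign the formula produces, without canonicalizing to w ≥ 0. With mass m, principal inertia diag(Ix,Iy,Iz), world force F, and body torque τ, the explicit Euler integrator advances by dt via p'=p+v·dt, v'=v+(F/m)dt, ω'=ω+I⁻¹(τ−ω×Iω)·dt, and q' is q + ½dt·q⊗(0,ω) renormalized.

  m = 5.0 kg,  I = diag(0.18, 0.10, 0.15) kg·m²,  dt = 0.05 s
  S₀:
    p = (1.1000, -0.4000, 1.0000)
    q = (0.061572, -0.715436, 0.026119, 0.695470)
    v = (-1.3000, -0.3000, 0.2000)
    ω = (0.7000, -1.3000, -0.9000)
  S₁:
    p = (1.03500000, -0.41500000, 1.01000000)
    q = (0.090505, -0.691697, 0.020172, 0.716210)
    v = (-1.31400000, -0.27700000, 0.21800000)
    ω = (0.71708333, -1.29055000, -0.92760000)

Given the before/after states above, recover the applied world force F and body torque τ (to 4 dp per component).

F = (-1.4000, 2.3000, 1.8000)
τ = (0.1200, 0.0000, -0.0100)

v₁ − v₀ = (-0.01400000, 0.02300000, 0.01800000)
F = m·Δv/dt = (-1.4000, 2.3000, 1.8000)
rate change Δω = (0.01708333, 0.00945000, -0.02760000)
applied torque τ = (0.1200, 0.0000, -0.0100)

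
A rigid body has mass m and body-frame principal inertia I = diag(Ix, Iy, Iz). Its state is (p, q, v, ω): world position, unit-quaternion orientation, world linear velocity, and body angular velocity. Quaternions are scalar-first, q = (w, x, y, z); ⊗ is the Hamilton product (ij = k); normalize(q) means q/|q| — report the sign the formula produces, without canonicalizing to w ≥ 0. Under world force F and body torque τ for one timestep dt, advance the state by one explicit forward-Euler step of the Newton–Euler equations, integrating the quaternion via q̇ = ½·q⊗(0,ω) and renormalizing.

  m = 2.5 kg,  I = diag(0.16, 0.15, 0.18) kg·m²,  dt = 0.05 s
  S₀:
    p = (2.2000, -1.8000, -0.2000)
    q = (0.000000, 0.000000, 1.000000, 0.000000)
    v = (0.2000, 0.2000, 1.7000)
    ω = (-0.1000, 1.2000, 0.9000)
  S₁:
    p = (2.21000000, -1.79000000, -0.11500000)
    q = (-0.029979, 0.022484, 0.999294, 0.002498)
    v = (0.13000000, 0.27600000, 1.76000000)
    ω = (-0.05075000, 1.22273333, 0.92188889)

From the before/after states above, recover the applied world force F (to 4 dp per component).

F = (-3.5000, 3.8000, 3.0000)

v₁ − v₀ = (-0.07000000, 0.07600000, 0.06000000)
m·(v₁−v₀)/dt = (-3.5000, 3.8000, 3.0000)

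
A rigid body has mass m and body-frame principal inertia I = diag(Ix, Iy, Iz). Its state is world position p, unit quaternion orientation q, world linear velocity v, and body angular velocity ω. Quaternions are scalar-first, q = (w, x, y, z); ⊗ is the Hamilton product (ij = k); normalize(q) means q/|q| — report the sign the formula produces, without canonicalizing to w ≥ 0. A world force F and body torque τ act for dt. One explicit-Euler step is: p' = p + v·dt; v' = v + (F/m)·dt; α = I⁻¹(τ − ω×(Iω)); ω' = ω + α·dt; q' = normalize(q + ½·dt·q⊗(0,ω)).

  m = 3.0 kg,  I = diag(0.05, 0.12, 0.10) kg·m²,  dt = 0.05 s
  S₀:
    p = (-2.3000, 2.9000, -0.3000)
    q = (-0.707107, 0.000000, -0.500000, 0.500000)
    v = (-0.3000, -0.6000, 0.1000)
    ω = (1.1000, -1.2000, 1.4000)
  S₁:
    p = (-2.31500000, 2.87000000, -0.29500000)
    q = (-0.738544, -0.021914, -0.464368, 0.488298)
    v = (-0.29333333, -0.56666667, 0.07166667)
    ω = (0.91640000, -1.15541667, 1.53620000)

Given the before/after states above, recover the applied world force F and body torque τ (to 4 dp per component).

Δv = v₁−v₀ = (0.00666667, 0.03333333, -0.02833333)
F = m·Δv/dt = (0.4000, 2.0000, -1.7000)
rate change Δω = (-0.18360000, 0.04458333, 0.13620000)
τ = I·(Δω/dt) + ω₀×(Iω₀) = (-0.1500, 0.0300, 0.1800)

F = (0.4000, 2.0000, -1.7000)
τ = (-0.1500, 0.0300, 0.1800)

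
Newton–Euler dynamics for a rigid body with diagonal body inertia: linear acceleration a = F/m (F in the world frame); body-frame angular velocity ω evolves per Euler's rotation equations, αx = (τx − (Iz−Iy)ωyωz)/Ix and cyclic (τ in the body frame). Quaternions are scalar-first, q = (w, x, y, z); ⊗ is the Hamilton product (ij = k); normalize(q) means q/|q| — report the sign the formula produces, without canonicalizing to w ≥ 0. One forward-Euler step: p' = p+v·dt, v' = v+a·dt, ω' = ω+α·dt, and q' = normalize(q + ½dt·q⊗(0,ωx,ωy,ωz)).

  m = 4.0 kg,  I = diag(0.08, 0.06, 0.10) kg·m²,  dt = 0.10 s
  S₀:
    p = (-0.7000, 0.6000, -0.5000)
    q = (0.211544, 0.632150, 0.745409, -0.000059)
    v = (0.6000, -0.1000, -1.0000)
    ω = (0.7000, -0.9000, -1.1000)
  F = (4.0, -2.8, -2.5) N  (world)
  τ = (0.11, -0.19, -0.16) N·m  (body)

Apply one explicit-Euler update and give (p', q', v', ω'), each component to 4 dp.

p' = (-0.6400, 0.5900, -0.6000)
q' = (0.2223, 0.5967, 0.7682, -0.0660)
v' = (0.7000, -0.1700, -1.0625)
ω' = (0.7880, -1.2423, -1.2726)

new position p' = (-0.6400, 0.5900, -0.6000)
v' = v + a·dt = (0.7000, -0.1700, -1.0625)
α = I⁻¹(τ − ω×Iω) = (0.8800, -3.4233, -1.7260)
ω + α·dt = (0.7880, -1.2423, -1.2726)
q⊗(0,ω) = (0.2282982, -0.6719222, 0.5049341, -1.3234197)
q' = normalize(q + ½dt·q⊗(0,ω)) = (0.2223, 0.5967, 0.7682, -0.0660)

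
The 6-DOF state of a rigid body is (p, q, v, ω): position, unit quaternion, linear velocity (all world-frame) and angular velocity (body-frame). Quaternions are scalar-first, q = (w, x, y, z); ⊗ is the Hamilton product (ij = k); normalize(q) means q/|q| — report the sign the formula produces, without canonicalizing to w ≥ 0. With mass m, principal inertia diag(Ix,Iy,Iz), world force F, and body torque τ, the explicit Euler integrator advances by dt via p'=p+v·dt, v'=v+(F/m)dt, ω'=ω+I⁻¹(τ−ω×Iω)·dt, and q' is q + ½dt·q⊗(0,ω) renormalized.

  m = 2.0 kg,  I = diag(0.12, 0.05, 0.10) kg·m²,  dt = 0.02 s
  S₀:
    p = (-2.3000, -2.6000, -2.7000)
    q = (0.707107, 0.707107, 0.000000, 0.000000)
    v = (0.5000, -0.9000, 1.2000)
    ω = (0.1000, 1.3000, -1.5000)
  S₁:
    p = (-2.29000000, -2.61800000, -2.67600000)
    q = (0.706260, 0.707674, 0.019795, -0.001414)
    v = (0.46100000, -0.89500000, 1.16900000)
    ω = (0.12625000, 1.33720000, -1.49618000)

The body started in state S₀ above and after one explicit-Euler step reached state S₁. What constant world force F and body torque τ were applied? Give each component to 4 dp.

Δω = ω₁−ω₀ = (0.02625000, 0.03720000, 0.00382000)
ω₀×(Iω₀) = (-0.0975, -0.0030, -0.0091)
I·α + gyro = (0.0600, 0.0900, 0.0100)
Δv = v₁−v₀ = (-0.03900000, 0.00500000, -0.03100000)
F = m·Δv/dt = (-3.9000, 0.5000, -3.1000)

F = (-3.9000, 0.5000, -3.1000)
τ = (0.0600, 0.0900, 0.0100)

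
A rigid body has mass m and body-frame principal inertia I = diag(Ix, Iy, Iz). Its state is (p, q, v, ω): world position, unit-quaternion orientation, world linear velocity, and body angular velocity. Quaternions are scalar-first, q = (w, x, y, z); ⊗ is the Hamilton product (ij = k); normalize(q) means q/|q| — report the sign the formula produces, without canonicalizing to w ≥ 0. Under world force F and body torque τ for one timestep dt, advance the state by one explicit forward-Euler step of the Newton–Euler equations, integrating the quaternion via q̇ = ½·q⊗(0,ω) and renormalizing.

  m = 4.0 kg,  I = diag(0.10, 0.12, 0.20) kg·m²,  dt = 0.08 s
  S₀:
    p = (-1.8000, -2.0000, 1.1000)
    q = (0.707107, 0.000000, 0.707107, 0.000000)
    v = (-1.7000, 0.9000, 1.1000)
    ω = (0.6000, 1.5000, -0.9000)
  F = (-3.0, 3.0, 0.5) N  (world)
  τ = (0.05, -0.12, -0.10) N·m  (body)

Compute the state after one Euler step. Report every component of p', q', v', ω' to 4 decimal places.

p' = (-1.9360, -1.9280, 1.1880)
q' = (0.6629, -0.0085, 0.7475, -0.0423)
v' = (-1.7600, 0.9600, 1.1100)
ω' = (0.7264, 1.3840, -0.9472)

gyro term ω×Iω = (-0.1080, 0.0540, 0.0180)
angular accel α = (1.5800, -1.4500, -0.5900)
ω' = ω + α·dt = (0.7264, 1.3840, -0.9472)
Hamilton product q⊗(0,ω) = (-1.0606605, -0.2121321, 1.0606605, -1.0606605)
updated quaternion q' = (0.6629, -0.0085, 0.7475, -0.0423)
p + v·dt = (-1.9360, -1.9280, 1.1880)
v' = v + a·dt = (-1.7600, 0.9600, 1.1100)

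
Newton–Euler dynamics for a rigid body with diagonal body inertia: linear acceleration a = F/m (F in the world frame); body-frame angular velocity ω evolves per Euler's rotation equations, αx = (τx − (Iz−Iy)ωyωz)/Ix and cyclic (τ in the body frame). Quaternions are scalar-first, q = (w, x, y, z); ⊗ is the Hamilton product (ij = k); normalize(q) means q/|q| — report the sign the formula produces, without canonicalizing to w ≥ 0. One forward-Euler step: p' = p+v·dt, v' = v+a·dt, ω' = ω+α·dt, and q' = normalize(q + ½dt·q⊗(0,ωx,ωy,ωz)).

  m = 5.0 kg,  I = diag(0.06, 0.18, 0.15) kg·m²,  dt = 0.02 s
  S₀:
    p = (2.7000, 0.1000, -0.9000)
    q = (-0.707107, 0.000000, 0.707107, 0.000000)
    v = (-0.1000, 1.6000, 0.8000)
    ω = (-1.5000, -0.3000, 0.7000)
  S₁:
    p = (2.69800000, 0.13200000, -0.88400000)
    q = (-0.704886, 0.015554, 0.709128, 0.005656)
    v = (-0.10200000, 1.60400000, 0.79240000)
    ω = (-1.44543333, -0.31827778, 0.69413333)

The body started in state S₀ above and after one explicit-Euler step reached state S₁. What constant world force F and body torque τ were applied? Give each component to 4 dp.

F = (-0.5000, 1.0000, -1.9000)
τ = (0.1700, -0.0700, 0.0100)

velocity change Δv = (-0.00200000, 0.00400000, -0.00760000)
m·(v₁−v₀)/dt = (-0.5000, 1.0000, -1.9000)
Δω = ω₁−ω₀ = (0.05456667, -0.01827778, -0.00586667)
gyro term ω₀×Iω₀ = (0.0063, 0.0945, 0.0540)
applied torque τ = (0.1700, -0.0700, 0.0100)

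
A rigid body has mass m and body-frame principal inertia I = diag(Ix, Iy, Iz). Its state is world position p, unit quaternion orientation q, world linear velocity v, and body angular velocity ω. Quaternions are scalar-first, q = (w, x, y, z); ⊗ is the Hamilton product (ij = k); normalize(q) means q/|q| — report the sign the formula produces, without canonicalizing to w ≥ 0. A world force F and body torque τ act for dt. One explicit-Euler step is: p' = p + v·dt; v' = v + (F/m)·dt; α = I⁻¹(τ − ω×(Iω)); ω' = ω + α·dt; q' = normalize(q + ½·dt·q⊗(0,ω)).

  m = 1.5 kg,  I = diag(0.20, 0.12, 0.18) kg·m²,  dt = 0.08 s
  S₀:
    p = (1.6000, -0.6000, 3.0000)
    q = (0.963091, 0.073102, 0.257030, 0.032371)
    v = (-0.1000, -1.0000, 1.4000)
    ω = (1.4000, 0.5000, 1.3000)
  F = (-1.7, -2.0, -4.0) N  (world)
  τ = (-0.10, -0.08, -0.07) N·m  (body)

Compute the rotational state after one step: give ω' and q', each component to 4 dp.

ω' = (1.3444, 0.4224, 1.2938)
q' = (0.9492, 0.1393, 0.2735, 0.0693)

α = I⁻¹(τ − ω×Iω) = (-0.6950, -0.9700, -0.0778)
new body rate ω' = (1.3444, 0.4224, 1.2938)
q⊗(0,ω) = (-0.2729401, 1.6662809, 0.4318323, 0.9287273)
q' = normalize(q + ½dt·q⊗(0,ω)) = (0.9492, 0.1393, 0.2735, 0.0693)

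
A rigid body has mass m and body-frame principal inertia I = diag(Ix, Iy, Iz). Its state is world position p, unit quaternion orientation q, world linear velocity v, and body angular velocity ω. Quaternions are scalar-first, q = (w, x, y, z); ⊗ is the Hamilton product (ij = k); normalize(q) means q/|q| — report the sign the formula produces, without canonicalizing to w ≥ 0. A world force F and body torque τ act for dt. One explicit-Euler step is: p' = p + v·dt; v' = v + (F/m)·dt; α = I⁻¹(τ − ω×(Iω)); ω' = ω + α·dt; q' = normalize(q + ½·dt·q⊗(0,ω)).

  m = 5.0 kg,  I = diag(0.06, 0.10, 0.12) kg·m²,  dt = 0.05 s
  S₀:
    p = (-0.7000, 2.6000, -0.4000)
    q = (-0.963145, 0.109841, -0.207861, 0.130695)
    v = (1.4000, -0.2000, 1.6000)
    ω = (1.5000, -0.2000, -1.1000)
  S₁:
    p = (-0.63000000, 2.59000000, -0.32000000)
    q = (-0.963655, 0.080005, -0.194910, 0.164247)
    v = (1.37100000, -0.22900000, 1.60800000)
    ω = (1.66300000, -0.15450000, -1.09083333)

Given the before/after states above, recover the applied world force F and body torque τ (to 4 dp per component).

ω₁ − ω₀ = (0.16300000, 0.04550000, 0.00916667)
τ = I·(Δω/dt) + ω₀×(Iω₀) = (0.2000, 0.1900, 0.0100)
velocity change Δv = (-0.02900000, -0.02900000, 0.00800000)
m·(v₁−v₀)/dt = (-2.9000, -2.9000, 0.8000)

F = (-2.9000, -2.9000, 0.8000)
τ = (0.2000, 0.1900, 0.0100)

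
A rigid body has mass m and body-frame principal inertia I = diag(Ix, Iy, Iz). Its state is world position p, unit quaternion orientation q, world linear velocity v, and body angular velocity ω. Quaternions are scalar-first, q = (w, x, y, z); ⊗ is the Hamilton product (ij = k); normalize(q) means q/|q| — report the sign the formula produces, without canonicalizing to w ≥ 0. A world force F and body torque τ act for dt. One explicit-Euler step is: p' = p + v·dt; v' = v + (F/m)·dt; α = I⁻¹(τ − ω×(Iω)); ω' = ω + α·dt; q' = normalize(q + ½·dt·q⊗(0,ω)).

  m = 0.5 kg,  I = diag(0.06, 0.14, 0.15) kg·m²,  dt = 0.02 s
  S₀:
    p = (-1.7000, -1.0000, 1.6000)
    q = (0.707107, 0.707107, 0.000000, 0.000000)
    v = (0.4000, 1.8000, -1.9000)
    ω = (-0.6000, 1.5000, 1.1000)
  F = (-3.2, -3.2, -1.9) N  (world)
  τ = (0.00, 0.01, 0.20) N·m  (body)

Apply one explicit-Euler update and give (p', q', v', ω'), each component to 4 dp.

precession coupling ω×(Iω) = (0.0165, 0.0594, -0.0720)
(τ − ω×Iω)/I = (-0.2750, -0.3529, 1.8133)
new body rate ω' = (-0.6055, 1.4929, 1.1363)
q⊗(0,ω) = (0.4242642, -0.4242642, 0.2828428, 1.8384782)
q + ½dt·q⊗(0,ω), renormalized = (0.7112, 0.7027, 0.0028, 0.0184)
p + v·dt = (-1.6920, -0.9640, 1.5620)
v' = v + a·dt = (0.2720, 1.6720, -1.9760)

p' = (-1.6920, -0.9640, 1.5620)
q' = (0.7112, 0.7027, 0.0028, 0.0184)
v' = (0.2720, 1.6720, -1.9760)
ω' = (-0.6055, 1.4929, 1.1363)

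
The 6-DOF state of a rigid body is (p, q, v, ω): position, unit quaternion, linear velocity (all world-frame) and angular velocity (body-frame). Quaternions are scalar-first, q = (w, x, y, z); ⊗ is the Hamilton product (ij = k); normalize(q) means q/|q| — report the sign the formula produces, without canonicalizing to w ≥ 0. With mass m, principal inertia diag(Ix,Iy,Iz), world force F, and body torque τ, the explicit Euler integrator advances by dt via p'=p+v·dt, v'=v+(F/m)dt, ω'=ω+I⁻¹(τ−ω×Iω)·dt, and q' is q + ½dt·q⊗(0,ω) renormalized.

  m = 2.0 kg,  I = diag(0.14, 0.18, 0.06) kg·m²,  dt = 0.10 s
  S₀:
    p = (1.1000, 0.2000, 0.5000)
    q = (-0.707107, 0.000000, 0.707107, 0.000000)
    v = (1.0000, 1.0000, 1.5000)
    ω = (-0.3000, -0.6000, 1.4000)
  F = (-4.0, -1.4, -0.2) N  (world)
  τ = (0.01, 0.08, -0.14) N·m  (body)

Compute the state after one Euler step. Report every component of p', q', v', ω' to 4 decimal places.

p' = (1.2000, 0.3000, 0.6500)
q' = (-0.6838, 0.0599, 0.7261, -0.0388)
v' = (0.8000, 0.9300, 1.4900)
ω' = (-0.3649, -0.5369, 1.1547)

ω×(Iω) gyroscopic = (0.1008, -0.0336, 0.0072)
α = I⁻¹(τ − ω×Iω) = (-0.6486, 0.6311, -2.4533)
ω + α·dt = (-0.3649, -0.5369, 1.1547)
Hamilton product q⊗(0,ω) = (0.4242642, 1.2020819, 0.4242642, -0.7778177)
updated quaternion q' = (-0.6838, 0.0599, 0.7261, -0.0388)
new position p' = (1.2000, 0.3000, 0.6500)
new velocity v' = (0.8000, 0.9300, 1.4900)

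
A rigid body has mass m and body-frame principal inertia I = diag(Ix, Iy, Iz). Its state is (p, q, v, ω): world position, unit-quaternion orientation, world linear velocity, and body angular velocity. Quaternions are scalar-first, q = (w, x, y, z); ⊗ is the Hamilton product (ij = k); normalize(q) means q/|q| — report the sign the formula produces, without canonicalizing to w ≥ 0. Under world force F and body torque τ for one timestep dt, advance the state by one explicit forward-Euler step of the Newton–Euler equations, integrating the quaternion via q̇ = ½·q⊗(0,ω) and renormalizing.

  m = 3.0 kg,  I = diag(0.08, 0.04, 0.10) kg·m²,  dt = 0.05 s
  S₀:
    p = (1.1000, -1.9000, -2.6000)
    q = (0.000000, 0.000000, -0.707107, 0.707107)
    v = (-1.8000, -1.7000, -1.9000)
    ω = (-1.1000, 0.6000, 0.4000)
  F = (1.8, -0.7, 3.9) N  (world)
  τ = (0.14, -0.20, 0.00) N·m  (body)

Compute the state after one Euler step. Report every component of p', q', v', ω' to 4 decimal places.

p' = (1.0100, -1.9850, -2.6950)
q' = (0.0035, -0.0177, -0.7262, 0.6873)
v' = (-1.7700, -1.7117, -1.8350)
ω' = (-1.0215, 0.3390, 0.3868)

p' = p + v·dt = (1.0100, -1.9850, -2.6950)
new velocity v' = (-1.7700, -1.7117, -1.8350)
ω×(Iω) gyroscopic = (0.0144, 0.0088, 0.0264)
α = I⁻¹(τ − ω×Iω) = (1.5700, -5.2200, -0.2640)
ω + α·dt = (-1.0215, 0.3390, 0.3868)
Hamilton product q⊗(0,ω) = (0.1414214, -0.7071070, -0.7778177, -0.7778177)
updated quaternion q' = (0.0035, -0.0177, -0.7262, 0.6873)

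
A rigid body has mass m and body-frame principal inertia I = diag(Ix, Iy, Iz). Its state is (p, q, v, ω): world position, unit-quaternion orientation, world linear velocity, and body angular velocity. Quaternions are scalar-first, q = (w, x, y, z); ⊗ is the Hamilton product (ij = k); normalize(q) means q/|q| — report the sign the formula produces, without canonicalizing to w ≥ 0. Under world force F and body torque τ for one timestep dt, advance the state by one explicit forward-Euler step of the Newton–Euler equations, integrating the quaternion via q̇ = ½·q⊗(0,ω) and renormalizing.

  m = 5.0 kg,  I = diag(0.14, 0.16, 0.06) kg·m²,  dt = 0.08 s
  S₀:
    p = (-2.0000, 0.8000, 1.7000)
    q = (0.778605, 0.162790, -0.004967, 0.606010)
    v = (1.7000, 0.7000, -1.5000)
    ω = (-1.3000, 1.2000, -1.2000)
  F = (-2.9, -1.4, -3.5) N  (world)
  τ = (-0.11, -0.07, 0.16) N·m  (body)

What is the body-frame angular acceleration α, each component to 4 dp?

α = (-1.8143, -1.2175, 3.1867)

ω×(Iω) gyroscopic = (0.1440, 0.1248, -0.0312)
angular accel α = (-1.8143, -1.2175, 3.1867)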